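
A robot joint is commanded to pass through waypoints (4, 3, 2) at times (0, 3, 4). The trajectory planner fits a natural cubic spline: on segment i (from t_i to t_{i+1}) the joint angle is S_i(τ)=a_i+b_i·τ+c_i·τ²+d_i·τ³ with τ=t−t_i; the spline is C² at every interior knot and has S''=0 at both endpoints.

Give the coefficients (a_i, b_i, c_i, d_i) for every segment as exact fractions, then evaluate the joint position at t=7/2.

Δ: Δ0=-1/3, Δ1=-1
row 1: diag=8, rhs=-4; c'=1/8, d'=-1/2
back: M1=-1/2
M: M0=0, M1=-1/2, M2=0
seg 0: a=4, c=M0/2=0, d=(M1−M0)/(6·3)=-1/36, b=Δ0−h0·(2M0+M1)/6=-1/12
seg 1: a=3, c=M1/2=-1/4, d=(M2−M1)/(6·1)=1/12, b=Δ1−h1·(2M1+M2)/6=-5/6
t_q=7/2 → seg 1, τ=1/2; S=3+-5/6·τ+-1/4·τ²+1/12·τ³=81/32

  seg 0: a=4 b=-1/12 c=0 d=-1/36
  seg 1: a=3 b=-5/6 c=-1/4 d=1/12
S(7/2) = 81/32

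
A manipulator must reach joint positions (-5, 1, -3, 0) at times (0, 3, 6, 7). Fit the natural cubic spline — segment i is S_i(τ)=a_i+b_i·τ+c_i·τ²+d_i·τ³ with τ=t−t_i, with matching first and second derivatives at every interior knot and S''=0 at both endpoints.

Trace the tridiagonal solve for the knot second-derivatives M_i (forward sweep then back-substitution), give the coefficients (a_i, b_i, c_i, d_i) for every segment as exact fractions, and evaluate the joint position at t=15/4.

  seg 0: a=-5 b=293/87 c=0 d=-119/783
  seg 1: a=1 b=-64/87 c=-119/87 d=305/783
  seg 2: a=-3 b=137/87 c=62/29 d=-62/87
S(15/4) = -291/1856

Δ: Δ0=2, Δ1=-4/3, Δ2=3
row 1: diag=12, rhs=-20; c'=1/4, d'=-5/3
row 2: denom=8−3·1/4=29/4; d'=(26−3·-5/3)/(29/4)=124/29
back: M2=124/29
back: M1=-5/3−1/4·124/29=-238/87
M: M0=0, M1=-238/87, M2=124/29, M3=0
seg 0: a=-5, c=M0/2=0, d=(M1−M0)/(6·3)=-119/783, b=Δ0−h0·(2M0+M1)/6=293/87
seg 1: a=1, c=M1/2=-119/87, d=(M2−M1)/(6·3)=305/783, b=Δ1−h1·(2M1+M2)/6=-64/87
seg 2: a=-3, c=M2/2=62/29, d=(M3−M2)/(6·1)=-62/87, b=Δ2−h2·(2M2+M3)/6=137/87
t_q=15/4 → seg 1, τ=3/4; S=1+-64/87·τ+-119/87·τ²+305/783·τ³=-291/1856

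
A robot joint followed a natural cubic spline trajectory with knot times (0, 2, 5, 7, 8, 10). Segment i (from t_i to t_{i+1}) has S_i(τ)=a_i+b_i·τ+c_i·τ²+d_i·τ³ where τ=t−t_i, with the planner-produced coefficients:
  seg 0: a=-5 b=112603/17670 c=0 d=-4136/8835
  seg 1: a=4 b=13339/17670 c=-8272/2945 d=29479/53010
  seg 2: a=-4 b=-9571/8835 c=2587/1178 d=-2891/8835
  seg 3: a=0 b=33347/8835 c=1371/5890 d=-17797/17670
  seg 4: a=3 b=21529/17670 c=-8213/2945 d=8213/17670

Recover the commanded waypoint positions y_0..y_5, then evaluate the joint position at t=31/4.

y_0 = S_0(0) = a_0 = -5
y_1 = S_1(0) = a_1 = 4
y_2 = S_2(0) = a_2 = -4
y_3 = S_3(0) = a_3 = 0
y_4 = S_4(0) = a_4 = 3
y_5 = S_4(2) = -2
t_q=31/4 is in segment 3 (τ=3/4); S_3(τ)=956287/376960

y_0=-5 y_1=4 y_2=-4 y_3=0 y_4=3 y_5=-2
S(31/4) = 956287/376960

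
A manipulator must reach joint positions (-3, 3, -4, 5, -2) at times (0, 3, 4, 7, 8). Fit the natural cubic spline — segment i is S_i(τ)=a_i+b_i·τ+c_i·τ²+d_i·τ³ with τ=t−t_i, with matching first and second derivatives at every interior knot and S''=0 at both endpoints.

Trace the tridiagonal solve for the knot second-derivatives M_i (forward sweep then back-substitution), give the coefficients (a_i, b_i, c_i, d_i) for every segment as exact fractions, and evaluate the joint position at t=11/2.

Δ: Δ0=2, Δ1=-7, Δ2=3, Δ3=-7
row 1: diag=8, rhs=-54; c'=1/8, d'=-27/4
row 2: denom=8−1·1/8=63/8; d'=(60−1·-27/4)/(63/8)=178/21
row 3: denom=8−3·8/21=48/7; d'=(-60−3·178/21)/(48/7)=-299/24
back: M3=-299/24
back: M2=178/21−8/21·-299/24=119/9
back: M1=-27/4−1/8·119/9=-605/72
M: M0=0, M1=-605/72, M2=119/9, M3=-299/24, M4=0
seg 0: a=-3, c=M0/2=0, d=(M1−M0)/(6·3)=-605/1296, b=Δ0−h0·(2M0+M1)/6=893/144
seg 1: a=3, c=M1/2=-605/144, d=(M2−M1)/(6·1)=173/48, b=Δ1−h1·(2M1+M2)/6=-461/72
seg 2: a=-4, c=M2/2=119/18, d=(M3−M2)/(6·3)=-1849/1296, b=Δ2−h2·(2M2+M3)/6=-575/144
seg 3: a=5, c=M3/2=-299/48, d=(M4−M3)/(6·1)=299/144, b=Δ3−h3·(2M3+M4)/6=-205/72
t_q=11/2 → seg 2, τ=3/2; S=-4+-575/144·τ+119/18·τ²+-1849/1296·τ³=9/128

  seg 0: a=-3 b=893/144 c=0 d=-605/1296
  seg 1: a=3 b=-461/72 c=-605/144 d=173/48
  seg 2: a=-4 b=-575/144 c=119/18 d=-1849/1296
  seg 3: a=5 b=-205/72 c=-299/48 d=299/144
S(11/2) = 9/128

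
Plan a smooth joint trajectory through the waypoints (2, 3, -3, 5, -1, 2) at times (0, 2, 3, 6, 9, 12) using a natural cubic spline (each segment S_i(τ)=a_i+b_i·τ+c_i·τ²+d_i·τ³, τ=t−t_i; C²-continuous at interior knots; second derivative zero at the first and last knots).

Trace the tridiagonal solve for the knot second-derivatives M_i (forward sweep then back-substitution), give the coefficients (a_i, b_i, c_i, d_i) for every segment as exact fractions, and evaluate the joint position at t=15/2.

Δ: Δ0=1/2, Δ1=-6, Δ2=8/3, Δ3=-2, Δ4=1
row 1: diag=6, rhs=-39; c'=1/6, d'=-13/2
row 2: denom=8−1·1/6=47/6; d'=(52−1·-13/2)/(47/6)=351/47
row 3: denom=12−3·18/47=510/47; d'=(-28−3·351/47)/(510/47)=-2369/510
row 4: denom=12−3·47/170=1899/170; d'=(18−3·-2369/510)/(1899/170)=5429/1899
back: M4=5429/1899
back: M3=-2369/510−47/170·5429/1899=-10322/1899
back: M2=351/47−18/47·-10322/1899=2015/211
back: M1=-13/2−1/6·2015/211=-5122/633
M: M0=0, M1=-5122/633, M2=2015/211, M3=-10322/1899, M4=5429/1899, M5=0
seg 0: a=2, c=M0/2=0, d=(M1−M0)/(6·2)=-2561/3798, b=Δ0−h0·(2M0+M1)/6=12143/3798
seg 1: a=3, c=M1/2=-2561/633, d=(M2−M1)/(6·1)=11167/3798, b=Δ1−h1·(2M1+M2)/6=-18589/3798
seg 2: a=-3, c=M2/2=2015/422, d=(M3−M2)/(6·3)=-28457/34182, b=Δ2−h2·(2M2+M3)/6=-7910/1899
seg 3: a=5, c=M3/2=-5161/1899, d=(M4−M3)/(6·3)=15751/34182, b=Δ3−h3·(2M3+M4)/6=7619/3798
seg 4: a=-1, c=M4/2=5429/3798, d=(M5−M4)/(6·3)=-5429/34182, b=Δ4−h4·(2M4+M5)/6=-3530/1899
t_q=15/2 → seg 3, τ=3/2; S=5+7619/3798·τ+-5161/1899·τ²+15751/34182·τ³=11645/3376

  seg 0: a=2 b=12143/3798 c=0 d=-2561/3798
  seg 1: a=3 b=-18589/3798 c=-2561/633 d=11167/3798
  seg 2: a=-3 b=-7910/1899 c=2015/422 d=-28457/34182
  seg 3: a=5 b=7619/3798 c=-5161/1899 d=15751/34182
  seg 4: a=-1 b=-3530/1899 c=5429/3798 d=-5429/34182
S(15/2) = 11645/3376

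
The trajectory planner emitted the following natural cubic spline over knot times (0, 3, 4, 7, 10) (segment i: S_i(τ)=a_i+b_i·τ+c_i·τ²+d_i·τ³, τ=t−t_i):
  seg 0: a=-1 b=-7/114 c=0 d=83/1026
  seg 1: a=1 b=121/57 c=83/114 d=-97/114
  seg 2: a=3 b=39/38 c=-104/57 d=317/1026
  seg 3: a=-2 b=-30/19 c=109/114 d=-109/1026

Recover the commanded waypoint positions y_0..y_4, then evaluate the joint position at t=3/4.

y_0 = S_0(0) = a_0 = -1
y_1 = S_1(0) = a_1 = 1
y_2 = S_2(0) = a_2 = 3
y_3 = S_3(0) = a_3 = -2
y_4 = S_3(3) = -1
t_q=3/4 is in segment 0 (τ=3/4); S_0(τ)=-2461/2432

y_0=-1 y_1=1 y_2=3 y_3=-2 y_4=-1
S(3/4) = -2461/2432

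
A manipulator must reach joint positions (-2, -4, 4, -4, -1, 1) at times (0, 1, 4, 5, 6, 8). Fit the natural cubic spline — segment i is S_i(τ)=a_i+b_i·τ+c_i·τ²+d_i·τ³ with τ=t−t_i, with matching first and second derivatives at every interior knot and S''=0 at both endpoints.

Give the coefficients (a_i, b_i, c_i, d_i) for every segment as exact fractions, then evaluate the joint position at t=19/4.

  seg 0: a=-2 b=-12614/3651 c=0 d=5312/3651
  seg 1: a=-4 b=3322/3651 c=5312/1217 d=-13798/10953
  seg 2: a=4 b=-25244/3651 c=-8486/1217 d=21494/3651
  seg 3: a=-4 b=-11678/3651 c=13008/1217 d=-16393/3651
  seg 4: a=-1 b=17191/3651 c=-3385/1217 d=3385/7302
S(19/4) = -102201/38944

Δ: Δ0=-2, Δ1=8/3, Δ2=-8, Δ3=3, Δ4=1
row 1: diag=8, rhs=28; c'=3/8, d'=7/2
row 2: denom=8−3·3/8=55/8; d'=(-64−3·7/2)/(55/8)=-596/55
row 3: denom=4−1·8/55=212/55; d'=(66−1·-596/55)/(212/55)=2113/106
row 4: denom=6−1·55/212=1217/212; d'=(-12−1·2113/106)/(1217/212)=-6770/1217
back: M4=-6770/1217
back: M3=2113/106−55/212·-6770/1217=26016/1217
back: M2=-596/55−8/55·26016/1217=-16972/1217
back: M1=7/2−3/8·-16972/1217=10624/1217
M: M0=0, M1=10624/1217, M2=-16972/1217, M3=26016/1217, M4=-6770/1217, M5=0
seg 0: a=-2, c=M0/2=0, d=(M1−M0)/(6·1)=5312/3651, b=Δ0−h0·(2M0+M1)/6=-12614/3651
seg 1: a=-4, c=M1/2=5312/1217, d=(M2−M1)/(6·3)=-13798/10953, b=Δ1−h1·(2M1+M2)/6=3322/3651
seg 2: a=4, c=M2/2=-8486/1217, d=(M3−M2)/(6·1)=21494/3651, b=Δ2−h2·(2M2+M3)/6=-25244/3651
seg 3: a=-4, c=M3/2=13008/1217, d=(M4−M3)/(6·1)=-16393/3651, b=Δ3−h3·(2M3+M4)/6=-11678/3651
seg 4: a=-1, c=M4/2=-3385/1217, d=(M5−M4)/(6·2)=3385/7302, b=Δ4−h4·(2M4+M5)/6=17191/3651
t_q=19/4 → seg 2, τ=3/4; S=4+-25244/3651·τ+-8486/1217·τ²+21494/3651·τ³=-102201/38944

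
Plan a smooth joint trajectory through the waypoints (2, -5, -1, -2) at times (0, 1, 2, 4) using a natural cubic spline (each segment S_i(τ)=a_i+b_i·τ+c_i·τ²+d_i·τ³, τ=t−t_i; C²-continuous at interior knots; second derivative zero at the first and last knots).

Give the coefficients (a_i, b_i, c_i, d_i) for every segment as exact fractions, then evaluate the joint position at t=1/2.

Δ: Δ0=-7, Δ1=4, Δ2=-1/2
row 1: diag=4, rhs=66; c'=1/4, d'=33/2
row 2: denom=6−1·1/4=23/4; d'=(-27−1·33/2)/(23/4)=-174/23
back: M2=-174/23
back: M1=33/2−1/4·-174/23=423/23
M: M0=0, M1=423/23, M2=-174/23, M3=0
seg 0: a=2, c=M0/2=0, d=(M1−M0)/(6·1)=141/46, b=Δ0−h0·(2M0+M1)/6=-463/46
seg 1: a=-5, c=M1/2=423/46, d=(M2−M1)/(6·1)=-199/46, b=Δ1−h1·(2M1+M2)/6=-20/23
seg 2: a=-1, c=M2/2=-87/23, d=(M3−M2)/(6·2)=29/46, b=Δ2−h2·(2M2+M3)/6=209/46
t_q=1/2 → seg 0, τ=1/2; S=2+-463/46·τ+0·τ²+141/46·τ³=-975/368

  seg 0: a=2 b=-463/46 c=0 d=141/46
  seg 1: a=-5 b=-20/23 c=423/46 d=-199/46
  seg 2: a=-1 b=209/46 c=-87/23 d=29/46
S(1/2) = -975/368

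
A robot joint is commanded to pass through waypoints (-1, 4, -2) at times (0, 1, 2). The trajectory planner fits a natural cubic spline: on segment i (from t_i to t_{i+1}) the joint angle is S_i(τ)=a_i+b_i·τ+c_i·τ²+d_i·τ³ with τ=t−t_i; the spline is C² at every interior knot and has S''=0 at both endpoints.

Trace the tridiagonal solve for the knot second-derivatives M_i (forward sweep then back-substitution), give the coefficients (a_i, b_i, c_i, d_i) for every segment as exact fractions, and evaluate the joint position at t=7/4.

Δ: Δ0=5, Δ1=-6
row 1: diag=4, rhs=-66; c'=1/4, d'=-33/2
back: M1=-33/2
M: M0=0, M1=-33/2, M2=0
seg 0: a=-1, c=M0/2=0, d=(M1−M0)/(6·1)=-11/4, b=Δ0−h0·(2M0+M1)/6=31/4
seg 1: a=4, c=M1/2=-33/4, d=(M2−M1)/(6·1)=11/4, b=Δ1−h1·(2M1+M2)/6=-1/2
t_q=7/4 → seg 1, τ=3/4; S=4+-1/2·τ+-33/4·τ²+11/4·τ³=37/256

  seg 0: a=-1 b=31/4 c=0 d=-11/4
  seg 1: a=4 b=-1/2 c=-33/4 d=11/4
S(7/4) = 37/256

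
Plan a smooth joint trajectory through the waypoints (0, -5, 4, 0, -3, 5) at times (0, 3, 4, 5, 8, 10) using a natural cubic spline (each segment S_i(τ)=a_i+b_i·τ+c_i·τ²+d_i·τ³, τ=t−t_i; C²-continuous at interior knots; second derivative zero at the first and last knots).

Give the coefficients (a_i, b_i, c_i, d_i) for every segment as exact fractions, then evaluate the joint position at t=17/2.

  seg 0: a=0 b=-5039/707 c=0 d=11582/19089
  seg 1: a=-5 b=6543/707 c=11582/2121 d=-12122/2121
  seg 2: a=4 b=6427/2121 c=-24784/2121 d=3291/707
  seg 3: a=0 b=-13522/2121 c=4835/2121 d=-3104/19089
  seg 4: a=-3 b=6176/2121 c=577/707 d=-577/4242
S(17/2) = -2193/1616

Δ: Δ0=-5/3, Δ1=9, Δ2=-4, Δ3=-1, Δ4=4
row 1: diag=8, rhs=64; c'=1/8, d'=8
row 2: denom=4−1·1/8=31/8; d'=(-78−1·8)/(31/8)=-688/31
row 3: denom=8−1·8/31=240/31; d'=(18−1·-688/31)/(240/31)=623/120
row 4: denom=10−3·31/80=707/80; d'=(30−3·623/120)/(707/80)=1154/707
back: M4=1154/707
back: M3=623/120−31/80·1154/707=9670/2121
back: M2=-688/31−8/31·9670/2121=-49568/2121
back: M1=8−1/8·-49568/2121=23164/2121
M: M0=0, M1=23164/2121, M2=-49568/2121, M3=9670/2121, M4=1154/707, M5=0
seg 0: a=0, c=M0/2=0, d=(M1−M0)/(6·3)=11582/19089, b=Δ0−h0·(2M0+M1)/6=-5039/707
seg 1: a=-5, c=M1/2=11582/2121, d=(M2−M1)/(6·1)=-12122/2121, b=Δ1−h1·(2M1+M2)/6=6543/707
seg 2: a=4, c=M2/2=-24784/2121, d=(M3−M2)/(6·1)=3291/707, b=Δ2−h2·(2M2+M3)/6=6427/2121
seg 3: a=0, c=M3/2=4835/2121, d=(M4−M3)/(6·3)=-3104/19089, b=Δ3−h3·(2M3+M4)/6=-13522/2121
seg 4: a=-3, c=M4/2=577/707, d=(M5−M4)/(6·2)=-577/4242, b=Δ4−h4·(2M4+M5)/6=6176/2121
t_q=17/2 → seg 4, τ=1/2; S=-3+6176/2121·τ+577/707·τ²+-577/4242·τ³=-2193/1616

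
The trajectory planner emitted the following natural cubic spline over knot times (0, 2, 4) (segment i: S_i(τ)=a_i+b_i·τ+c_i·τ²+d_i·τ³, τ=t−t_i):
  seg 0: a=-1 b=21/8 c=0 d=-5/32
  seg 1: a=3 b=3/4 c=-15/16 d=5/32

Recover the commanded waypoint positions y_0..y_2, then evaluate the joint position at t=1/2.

y_0=-1 y_1=3 y_2=2
S(1/2) = 75/256

y_0 = S_0(0) = a_0 = -1
y_1 = S_1(0) = a_1 = 3
y_2 = S_1(2) = 2
t_q=1/2 is in segment 0 (τ=1/2); S_0(τ)=75/256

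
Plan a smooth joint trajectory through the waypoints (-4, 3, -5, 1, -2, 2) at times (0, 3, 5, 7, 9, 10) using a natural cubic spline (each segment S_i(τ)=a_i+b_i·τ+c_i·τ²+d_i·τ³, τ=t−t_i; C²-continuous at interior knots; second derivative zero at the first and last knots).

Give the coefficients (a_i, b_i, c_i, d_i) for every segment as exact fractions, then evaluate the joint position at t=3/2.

Δ: Δ0=7/3, Δ1=-4, Δ2=3, Δ3=-3/2, Δ4=4
row 1: diag=10, rhs=-38; c'=1/5, d'=-19/5
row 2: denom=8−2·1/5=38/5; d'=(42−2·-19/5)/(38/5)=124/19
row 3: denom=8−2·5/19=142/19; d'=(-27−2·124/19)/(142/19)=-761/142
row 4: denom=6−2·19/71=388/71; d'=(33−2·-761/142)/(388/71)=8
back: M4=8
back: M3=-761/142−19/71·8=-15/2
back: M2=124/19−5/19·-15/2=17/2
back: M1=-19/5−1/5·17/2=-11/2
M: M0=0, M1=-11/2, M2=17/2, M3=-15/2, M4=8, M5=0
seg 0: a=-4, c=M0/2=0, d=(M1−M0)/(6·3)=-11/36, b=Δ0−h0·(2M0+M1)/6=61/12
seg 1: a=3, c=M1/2=-11/4, d=(M2−M1)/(6·2)=7/6, b=Δ1−h1·(2M1+M2)/6=-19/6
seg 2: a=-5, c=M2/2=17/4, d=(M3−M2)/(6·2)=-4/3, b=Δ2−h2·(2M2+M3)/6=-1/6
seg 3: a=1, c=M3/2=-15/4, d=(M4−M3)/(6·2)=31/24, b=Δ3−h3·(2M3+M4)/6=5/6
seg 4: a=-2, c=M4/2=4, d=(M5−M4)/(6·1)=-4/3, b=Δ4−h4·(2M4+M5)/6=4/3
t_q=3/2 → seg 0, τ=3/2; S=-4+61/12·τ+0·τ²+-11/36·τ³=83/32

  seg 0: a=-4 b=61/12 c=0 d=-11/36
  seg 1: a=3 b=-19/6 c=-11/4 d=7/6
  seg 2: a=-5 b=-1/6 c=17/4 d=-4/3
  seg 3: a=1 b=5/6 c=-15/4 d=31/24
  seg 4: a=-2 b=4/3 c=4 d=-4/3
S(3/2) = 83/32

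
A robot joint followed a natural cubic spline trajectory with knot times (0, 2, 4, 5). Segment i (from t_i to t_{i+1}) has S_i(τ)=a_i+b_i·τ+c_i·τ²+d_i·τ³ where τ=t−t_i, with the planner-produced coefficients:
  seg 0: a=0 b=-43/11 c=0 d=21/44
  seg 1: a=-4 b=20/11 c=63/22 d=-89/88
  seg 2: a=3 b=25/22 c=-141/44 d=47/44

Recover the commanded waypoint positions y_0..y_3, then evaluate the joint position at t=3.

y_0=0 y_1=-4 y_2=3 y_3=2
S(3) = -29/88

y_0 = S_0(0) = a_0 = 0
y_1 = S_1(0) = a_1 = -4
y_2 = S_2(0) = a_2 = 3
y_3 = S_2(1) = 2
t_q=3 is in segment 1 (τ=1); S_1(τ)=-29/88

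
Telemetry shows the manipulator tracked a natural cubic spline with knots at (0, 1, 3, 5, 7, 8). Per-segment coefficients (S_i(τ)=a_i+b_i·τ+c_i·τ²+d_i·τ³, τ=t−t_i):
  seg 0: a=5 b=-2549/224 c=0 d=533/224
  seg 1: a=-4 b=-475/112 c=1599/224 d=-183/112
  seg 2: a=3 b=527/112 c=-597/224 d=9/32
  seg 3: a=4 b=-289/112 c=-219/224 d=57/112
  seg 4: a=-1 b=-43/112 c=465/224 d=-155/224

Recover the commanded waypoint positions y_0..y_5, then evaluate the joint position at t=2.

y_0 = S_0(0) = a_0 = 5
y_1 = S_1(0) = a_1 = -4
y_2 = S_2(0) = a_2 = 3
y_3 = S_3(0) = a_3 = 4
y_4 = S_4(0) = a_4 = -1
y_5 = S_4(1) = 0
t_q=2 is in segment 1 (τ=1); S_1(τ)=-613/224

y_0=5 y_1=-4 y_2=3 y_3=4 y_4=-1 y_5=0
S(2) = -613/224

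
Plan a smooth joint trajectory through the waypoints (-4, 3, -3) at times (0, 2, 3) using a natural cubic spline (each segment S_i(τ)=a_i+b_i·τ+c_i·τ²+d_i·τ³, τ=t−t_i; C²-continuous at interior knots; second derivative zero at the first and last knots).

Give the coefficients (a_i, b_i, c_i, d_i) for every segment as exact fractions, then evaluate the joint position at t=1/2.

Δ: Δ0=7/2, Δ1=-6
row 1: diag=6, rhs=-57; c'=1/6, d'=-19/2
back: M1=-19/2
M: M0=0, M1=-19/2, M2=0
seg 0: a=-4, c=M0/2=0, d=(M1−M0)/(6·2)=-19/24, b=Δ0−h0·(2M0+M1)/6=20/3
seg 1: a=3, c=M1/2=-19/4, d=(M2−M1)/(6·1)=19/12, b=Δ1−h1·(2M1+M2)/6=-17/6
t_q=1/2 → seg 0, τ=1/2; S=-4+20/3·τ+0·τ²+-19/24·τ³=-49/64

  seg 0: a=-4 b=20/3 c=0 d=-19/24
  seg 1: a=3 b=-17/6 c=-19/4 d=19/12
S(1/2) = -49/64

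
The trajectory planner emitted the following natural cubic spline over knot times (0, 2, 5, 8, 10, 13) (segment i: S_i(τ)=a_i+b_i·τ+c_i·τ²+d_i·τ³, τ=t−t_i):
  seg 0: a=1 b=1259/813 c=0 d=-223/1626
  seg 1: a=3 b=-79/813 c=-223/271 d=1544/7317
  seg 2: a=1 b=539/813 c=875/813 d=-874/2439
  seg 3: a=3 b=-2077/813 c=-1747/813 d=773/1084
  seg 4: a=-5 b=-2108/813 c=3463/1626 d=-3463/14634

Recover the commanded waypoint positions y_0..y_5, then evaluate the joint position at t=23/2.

y_0=1 y_1=3 y_2=1 y_3=3 y_4=-5 y_5=0
S(23/2) = -21229/4336

y_0 = S_0(0) = a_0 = 1
y_1 = S_1(0) = a_1 = 3
y_2 = S_2(0) = a_2 = 1
y_3 = S_3(0) = a_3 = 3
y_4 = S_4(0) = a_4 = -5
y_5 = S_4(3) = 0
t_q=23/2 is in segment 4 (τ=3/2); S_4(τ)=-21229/4336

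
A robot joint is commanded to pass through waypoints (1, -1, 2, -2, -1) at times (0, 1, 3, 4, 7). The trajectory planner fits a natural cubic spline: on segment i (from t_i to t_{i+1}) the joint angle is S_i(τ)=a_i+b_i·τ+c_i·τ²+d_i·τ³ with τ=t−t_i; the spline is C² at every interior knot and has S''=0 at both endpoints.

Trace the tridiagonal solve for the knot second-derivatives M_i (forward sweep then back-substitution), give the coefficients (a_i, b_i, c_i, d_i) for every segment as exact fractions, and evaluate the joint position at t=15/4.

Δ: Δ0=-2, Δ1=3/2, Δ2=-4, Δ3=1/3
row 1: diag=6, rhs=21; c'=1/3, d'=7/2
row 2: denom=6−2·1/3=16/3; d'=(-33−2·7/2)/(16/3)=-15/2
row 3: denom=8−1·3/16=125/16; d'=(26−1·-15/2)/(125/16)=536/125
back: M3=536/125
back: M2=-15/2−3/16·536/125=-1038/125
back: M1=7/2−1/3·-1038/125=1567/250
M: M0=0, M1=1567/250, M2=-1038/125, M3=536/125, M4=0
seg 0: a=1, c=M0/2=0, d=(M1−M0)/(6·1)=1567/1500, b=Δ0−h0·(2M0+M1)/6=-4567/1500
seg 1: a=-1, c=M1/2=1567/500, d=(M2−M1)/(6·2)=-3643/3000, b=Δ1−h1·(2M1+M2)/6=67/750
seg 2: a=2, c=M2/2=-519/125, d=(M3−M2)/(6·1)=787/375, b=Δ2−h2·(2M2+M3)/6=-146/75
seg 3: a=-2, c=M3/2=268/125, d=(M4−M3)/(6·3)=-268/1125, b=Δ3−h3·(2M3+M4)/6=-1483/375
t_q=15/4 → seg 2, τ=3/4; S=2+-146/75·τ+-519/125·τ²+787/375·τ³=-7281/8000

  seg 0: a=1 b=-4567/1500 c=0 d=1567/1500
  seg 1: a=-1 b=67/750 c=1567/500 d=-3643/3000
  seg 2: a=2 b=-146/75 c=-519/125 d=787/375
  seg 3: a=-2 b=-1483/375 c=268/125 d=-268/1125
S(15/4) = -7281/8000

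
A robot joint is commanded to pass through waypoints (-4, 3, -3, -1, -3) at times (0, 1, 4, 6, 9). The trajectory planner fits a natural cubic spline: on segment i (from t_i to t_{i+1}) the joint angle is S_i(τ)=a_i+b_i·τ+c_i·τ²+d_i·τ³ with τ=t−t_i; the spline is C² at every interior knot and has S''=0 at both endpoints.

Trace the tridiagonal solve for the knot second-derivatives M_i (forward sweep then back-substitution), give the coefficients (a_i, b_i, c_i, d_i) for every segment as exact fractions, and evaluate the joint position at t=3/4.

Δ: Δ0=7, Δ1=-2, Δ2=1, Δ3=-2/3
row 1: diag=8, rhs=-54; c'=3/8, d'=-27/4
row 2: denom=10−3·3/8=71/8; d'=(18−3·-27/4)/(71/8)=306/71
row 3: denom=10−2·16/71=678/71; d'=(-10−2·306/71)/(678/71)=-661/339
back: M3=-661/339
back: M2=306/71−16/71·-661/339=1610/339
back: M1=-27/4−3/8·1610/339=-964/113
M: M0=0, M1=-964/113, M2=1610/339, M3=-661/339, M4=0
seg 0: a=-4, c=M0/2=0, d=(M1−M0)/(6·1)=-482/339, b=Δ0−h0·(2M0+M1)/6=2855/339
seg 1: a=3, c=M1/2=-482/113, d=(M2−M1)/(6·3)=2251/3051, b=Δ1−h1·(2M1+M2)/6=1409/339
seg 2: a=-3, c=M2/2=805/339, d=(M3−M2)/(6·2)=-757/1356, b=Δ2−h2·(2M2+M3)/6=-514/339
seg 3: a=-1, c=M3/2=-661/678, d=(M4−M3)/(6·3)=661/6102, b=Δ3−h3·(2M3+M4)/6=145/113
t_q=3/4 → seg 0, τ=3/4; S=-4+2855/339·τ+0·τ²+-482/339·τ³=6207/3616

  seg 0: a=-4 b=2855/339 c=0 d=-482/339
  seg 1: a=3 b=1409/339 c=-482/113 d=2251/3051
  seg 2: a=-3 b=-514/339 c=805/339 d=-757/1356
  seg 3: a=-1 b=145/113 c=-661/678 d=661/6102
S(3/4) = 6207/3616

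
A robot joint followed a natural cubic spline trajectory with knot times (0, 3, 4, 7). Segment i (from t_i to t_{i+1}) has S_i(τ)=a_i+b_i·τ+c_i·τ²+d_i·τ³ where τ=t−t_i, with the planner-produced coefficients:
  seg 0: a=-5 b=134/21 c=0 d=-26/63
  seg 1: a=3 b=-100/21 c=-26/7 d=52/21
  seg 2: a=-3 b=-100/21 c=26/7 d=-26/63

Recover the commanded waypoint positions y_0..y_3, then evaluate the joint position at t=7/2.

y_0 = S_0(0) = a_0 = -5
y_1 = S_1(0) = a_1 = 3
y_2 = S_2(0) = a_2 = -3
y_3 = S_2(3) = 5
t_q=7/2 is in segment 1 (τ=1/2); S_1(τ)=0

y_0=-5 y_1=3 y_2=-3 y_3=5
S(7/2) = 0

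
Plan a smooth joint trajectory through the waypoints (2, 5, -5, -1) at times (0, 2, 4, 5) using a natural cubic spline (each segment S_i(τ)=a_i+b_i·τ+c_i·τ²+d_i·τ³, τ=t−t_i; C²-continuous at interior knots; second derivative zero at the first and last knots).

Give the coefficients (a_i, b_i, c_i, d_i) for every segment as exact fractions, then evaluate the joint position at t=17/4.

Δ: Δ0=3/2, Δ1=-5, Δ2=4
row 1: diag=8, rhs=-39; c'=1/4, d'=-39/8
row 2: denom=6−2·1/4=11/2; d'=(54−2·-39/8)/(11/2)=255/22
back: M2=255/22
back: M1=-39/8−1/4·255/22=-171/22
M: M0=0, M1=-171/22, M2=255/22, M3=0
seg 0: a=2, c=M0/2=0, d=(M1−M0)/(6·2)=-57/88, b=Δ0−h0·(2M0+M1)/6=45/11
seg 1: a=5, c=M1/2=-171/44, d=(M2−M1)/(6·2)=71/44, b=Δ1−h1·(2M1+M2)/6=-81/22
seg 2: a=-5, c=M2/2=255/44, d=(M3−M2)/(6·1)=-85/44, b=Δ2−h2·(2M2+M3)/6=3/22
t_q=17/4 → seg 2, τ=1/4; S=-5+3/22·τ+255/44·τ²+-85/44·τ³=-13049/2816

  seg 0: a=2 b=45/11 c=0 d=-57/88
  seg 1: a=5 b=-81/22 c=-171/44 d=71/44
  seg 2: a=-5 b=3/22 c=255/44 d=-85/44
S(17/4) = -13049/2816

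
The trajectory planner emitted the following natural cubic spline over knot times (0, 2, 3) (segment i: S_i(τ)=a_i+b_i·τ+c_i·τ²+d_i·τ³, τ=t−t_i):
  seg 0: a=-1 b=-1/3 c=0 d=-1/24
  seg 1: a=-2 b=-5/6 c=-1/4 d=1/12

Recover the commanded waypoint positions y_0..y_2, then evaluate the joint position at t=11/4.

y_0 = S_0(0) = a_0 = -1
y_1 = S_1(0) = a_1 = -2
y_2 = S_1(1) = -3
t_q=11/4 is in segment 1 (τ=3/4); S_1(τ)=-699/256

y_0=-1 y_1=-2 y_2=-3
S(11/4) = -699/256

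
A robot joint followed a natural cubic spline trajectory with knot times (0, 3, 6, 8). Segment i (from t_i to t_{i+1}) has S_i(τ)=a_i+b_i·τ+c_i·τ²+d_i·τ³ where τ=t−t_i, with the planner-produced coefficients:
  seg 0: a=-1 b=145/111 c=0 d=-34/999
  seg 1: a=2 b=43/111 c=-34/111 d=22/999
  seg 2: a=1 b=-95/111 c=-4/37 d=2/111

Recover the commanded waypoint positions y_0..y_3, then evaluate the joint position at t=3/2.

y_0 = S_0(0) = a_0 = -1
y_1 = S_1(0) = a_1 = 2
y_2 = S_2(0) = a_2 = 1
y_3 = S_2(2) = -1
t_q=3/2 is in segment 0 (τ=3/2); S_0(τ)=125/148

y_0=-1 y_1=2 y_2=1 y_3=-1
S(3/2) = 125/148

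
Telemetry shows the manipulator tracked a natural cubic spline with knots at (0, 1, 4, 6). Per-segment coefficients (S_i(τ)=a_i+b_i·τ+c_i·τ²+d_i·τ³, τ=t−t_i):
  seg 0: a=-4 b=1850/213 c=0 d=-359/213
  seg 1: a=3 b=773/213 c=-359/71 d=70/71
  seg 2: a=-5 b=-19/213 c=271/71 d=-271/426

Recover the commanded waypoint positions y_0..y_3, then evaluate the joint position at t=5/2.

y_0 = S_0(0) = a_0 = -4
y_1 = S_1(0) = a_1 = 3
y_2 = S_2(0) = a_2 = -5
y_3 = S_2(2) = 5
t_q=5/2 is in segment 1 (τ=3/2); S_1(τ)=28/71

y_0=-4 y_1=3 y_2=-5 y_3=5
S(5/2) = 28/71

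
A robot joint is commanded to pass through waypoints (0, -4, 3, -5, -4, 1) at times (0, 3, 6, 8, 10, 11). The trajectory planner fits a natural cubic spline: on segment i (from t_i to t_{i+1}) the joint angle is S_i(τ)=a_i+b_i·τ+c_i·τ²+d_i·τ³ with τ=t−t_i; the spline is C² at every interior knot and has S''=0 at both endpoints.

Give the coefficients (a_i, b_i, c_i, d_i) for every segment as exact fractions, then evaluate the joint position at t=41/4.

Δ: Δ0=-4/3, Δ1=7/3, Δ2=-4, Δ3=1/2, Δ4=5
row 1: diag=12, rhs=22; c'=1/4, d'=11/6
row 2: denom=10−3·1/4=37/4; d'=(-38−3·11/6)/(37/4)=-174/37
row 3: denom=8−2·8/37=280/37; d'=(27−2·-174/37)/(280/37)=1347/280
row 4: denom=6−2·37/140=383/70; d'=(27−2·1347/280)/(383/70)=2433/766
back: M4=2433/766
back: M3=1347/280−37/140·2433/766=1521/383
back: M2=-174/37−8/37·1521/383=-2130/383
back: M1=11/6−1/4·-2130/383=3704/1149
M: M0=0, M1=3704/1149, M2=-2130/383, M3=1521/383, M4=2433/766, M5=0
seg 0: a=0, c=M0/2=0, d=(M1−M0)/(6·3)=1852/10341, b=Δ0−h0·(2M0+M1)/6=-1128/383
seg 1: a=-4, c=M1/2=1852/1149, d=(M2−M1)/(6·3)=-5047/10341, b=Δ1−h1·(2M1+M2)/6=724/383
seg 2: a=3, c=M2/2=-1065/383, d=(M3−M2)/(6·2)=1217/1532, b=Δ2−h2·(2M2+M3)/6=-619/383
seg 3: a=-5, c=M3/2=1521/766, d=(M4−M3)/(6·2)=-203/3064, b=Δ3−h3·(2M3+M4)/6=-1228/383
seg 4: a=-4, c=M4/2=2433/1532, d=(M5−M4)/(6·1)=-811/1532, b=Δ4−h4·(2M4+M5)/6=3019/766
t_q=41/4 → seg 4, τ=1/4; S=-4+3019/766·τ+2433/1532·τ²+-811/1532·τ³=-286663/98048

  seg 0: a=0 b=-1128/383 c=0 d=1852/10341
  seg 1: a=-4 b=724/383 c=1852/1149 d=-5047/10341
  seg 2: a=3 b=-619/383 c=-1065/383 d=1217/1532
  seg 3: a=-5 b=-1228/383 c=1521/766 d=-203/3064
  seg 4: a=-4 b=3019/766 c=2433/1532 d=-811/1532
S(41/4) = -286663/98048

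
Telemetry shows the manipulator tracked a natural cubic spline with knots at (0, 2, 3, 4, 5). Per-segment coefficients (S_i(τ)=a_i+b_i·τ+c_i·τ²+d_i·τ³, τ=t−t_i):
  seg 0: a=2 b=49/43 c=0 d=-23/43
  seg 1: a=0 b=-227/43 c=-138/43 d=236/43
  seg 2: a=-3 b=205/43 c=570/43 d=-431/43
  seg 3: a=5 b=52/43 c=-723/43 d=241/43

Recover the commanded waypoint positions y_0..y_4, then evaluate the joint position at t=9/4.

y_0 = S_0(0) = a_0 = 2
y_1 = S_1(0) = a_1 = 0
y_2 = S_2(0) = a_2 = -3
y_3 = S_3(0) = a_3 = 5
y_4 = S_3(1) = -5
t_q=9/4 is in segment 1 (τ=1/4); S_1(τ)=-987/688

y_0=2 y_1=0 y_2=-3 y_3=5 y_4=-5
S(9/4) = -987/688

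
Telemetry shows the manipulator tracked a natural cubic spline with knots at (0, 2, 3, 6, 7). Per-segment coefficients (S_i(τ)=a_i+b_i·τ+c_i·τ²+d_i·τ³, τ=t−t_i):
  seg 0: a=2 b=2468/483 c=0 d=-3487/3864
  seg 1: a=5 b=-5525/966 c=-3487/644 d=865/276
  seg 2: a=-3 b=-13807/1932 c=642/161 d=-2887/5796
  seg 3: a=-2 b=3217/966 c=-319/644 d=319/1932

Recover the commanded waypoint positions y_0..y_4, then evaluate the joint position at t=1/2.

y_0 = S_0(0) = a_0 = 2
y_1 = S_1(0) = a_1 = 5
y_2 = S_2(0) = a_2 = -3
y_3 = S_3(0) = a_3 = -2
y_4 = S_3(1) = 1
t_q=1/2 is in segment 0 (τ=1/2); S_0(τ)=45771/10304

y_0=2 y_1=5 y_2=-3 y_3=-2 y_4=1
S(1/2) = 45771/10304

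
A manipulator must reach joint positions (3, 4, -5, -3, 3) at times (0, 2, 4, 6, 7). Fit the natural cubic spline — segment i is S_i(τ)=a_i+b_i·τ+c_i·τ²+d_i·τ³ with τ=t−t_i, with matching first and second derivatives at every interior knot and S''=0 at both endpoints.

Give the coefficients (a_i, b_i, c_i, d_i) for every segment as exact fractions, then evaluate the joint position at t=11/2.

Δ: Δ0=1/2, Δ1=-9/2, Δ2=1, Δ3=6
row 1: diag=8, rhs=-30; c'=1/4, d'=-15/4
row 2: denom=8−2·1/4=15/2; d'=(33−2·-15/4)/(15/2)=27/5
row 3: denom=6−2·4/15=82/15; d'=(30−2·27/5)/(82/15)=144/41
back: M3=144/41
back: M2=27/5−4/15·144/41=183/41
back: M1=-15/4−1/4·183/41=-399/82
M: M0=0, M1=-399/82, M2=183/41, M3=144/41, M4=0
seg 0: a=3, c=M0/2=0, d=(M1−M0)/(6·2)=-133/328, b=Δ0−h0·(2M0+M1)/6=87/41
seg 1: a=4, c=M1/2=-399/164, d=(M2−M1)/(6·2)=255/328, b=Δ1−h1·(2M1+M2)/6=-225/82
seg 2: a=-5, c=M2/2=183/82, d=(M3−M2)/(6·2)=-13/164, b=Δ2−h2·(2M2+M3)/6=-129/41
seg 3: a=-3, c=M3/2=72/41, d=(M4−M3)/(6·1)=-24/41, b=Δ3−h3·(2M3+M4)/6=198/41
t_q=11/2 → seg 2, τ=3/2; S=-5+-129/41·τ+183/82·τ²+-13/164·τ³=-6515/1312

  seg 0: a=3 b=87/41 c=0 d=-133/328
  seg 1: a=4 b=-225/82 c=-399/164 d=255/328
  seg 2: a=-5 b=-129/41 c=183/82 d=-13/164
  seg 3: a=-3 b=198/41 c=72/41 d=-24/41
S(11/2) = -6515/1312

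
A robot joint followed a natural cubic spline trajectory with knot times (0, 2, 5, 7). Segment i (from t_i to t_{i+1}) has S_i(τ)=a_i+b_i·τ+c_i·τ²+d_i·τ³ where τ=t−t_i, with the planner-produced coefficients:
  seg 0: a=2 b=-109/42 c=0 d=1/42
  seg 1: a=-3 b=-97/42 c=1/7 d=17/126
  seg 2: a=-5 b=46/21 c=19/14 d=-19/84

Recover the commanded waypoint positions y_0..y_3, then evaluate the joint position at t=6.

y_0 = S_0(0) = a_0 = 2
y_1 = S_1(0) = a_1 = -3
y_2 = S_2(0) = a_2 = -5
y_3 = S_2(2) = 3
t_q=6 is in segment 2 (τ=1); S_2(τ)=-47/28

y_0=2 y_1=-3 y_2=-5 y_3=3
S(6) = -47/28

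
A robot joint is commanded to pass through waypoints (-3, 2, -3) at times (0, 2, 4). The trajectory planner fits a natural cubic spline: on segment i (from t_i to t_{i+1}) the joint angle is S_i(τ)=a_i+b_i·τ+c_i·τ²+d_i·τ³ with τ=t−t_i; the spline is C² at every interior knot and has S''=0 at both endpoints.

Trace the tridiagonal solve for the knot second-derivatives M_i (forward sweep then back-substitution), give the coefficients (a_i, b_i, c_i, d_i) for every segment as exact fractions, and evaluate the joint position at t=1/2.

  seg 0: a=-3 b=15/4 c=0 d=-5/16
  seg 1: a=2 b=0 c=-15/8 d=5/16
S(1/2) = -149/128

Δ: Δ0=5/2, Δ1=-5/2
row 1: diag=8, rhs=-30; c'=1/4, d'=-15/4
back: M1=-15/4
M: M0=0, M1=-15/4, M2=0
seg 0: a=-3, c=M0/2=0, d=(M1−M0)/(6·2)=-5/16, b=Δ0−h0·(2M0+M1)/6=15/4
seg 1: a=2, c=M1/2=-15/8, d=(M2−M1)/(6·2)=5/16, b=Δ1−h1·(2M1+M2)/6=0
t_q=1/2 → seg 0, τ=1/2; S=-3+15/4·τ+0·τ²+-5/16·τ³=-149/128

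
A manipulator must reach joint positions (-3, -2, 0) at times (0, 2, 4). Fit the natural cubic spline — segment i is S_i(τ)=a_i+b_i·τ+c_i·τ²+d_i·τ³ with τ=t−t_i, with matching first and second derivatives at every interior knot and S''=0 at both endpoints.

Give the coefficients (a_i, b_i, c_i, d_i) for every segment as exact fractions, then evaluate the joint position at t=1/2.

  seg 0: a=-3 b=3/8 c=0 d=1/32
  seg 1: a=-2 b=3/4 c=3/16 d=-1/32
S(1/2) = -719/256

Δ: Δ0=1/2, Δ1=1
row 1: diag=8, rhs=3; c'=1/4, d'=3/8
back: M1=3/8
M: M0=0, M1=3/8, M2=0
seg 0: a=-3, c=M0/2=0, d=(M1−M0)/(6·2)=1/32, b=Δ0−h0·(2M0+M1)/6=3/8
seg 1: a=-2, c=M1/2=3/16, d=(M2−M1)/(6·2)=-1/32, b=Δ1−h1·(2M1+M2)/6=3/4
t_q=1/2 → seg 0, τ=1/2; S=-3+3/8·τ+0·τ²+1/32·τ³=-719/256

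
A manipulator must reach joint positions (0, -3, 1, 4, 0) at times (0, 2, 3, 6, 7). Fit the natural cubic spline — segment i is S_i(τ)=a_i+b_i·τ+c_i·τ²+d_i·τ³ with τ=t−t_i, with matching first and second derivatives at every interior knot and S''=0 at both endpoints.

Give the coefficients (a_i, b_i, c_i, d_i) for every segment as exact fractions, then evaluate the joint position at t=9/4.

  seg 0: a=0 b=-79/23 c=0 d=89/184
  seg 1: a=-3 b=109/46 c=267/92 d=-117/92
  seg 2: a=1 b=401/92 c=-21/23 d=-19/276
  seg 3: a=4 b=-137/46 c=-141/92 d=47/92
S(9/4) = -575/256

Δ: Δ0=-3/2, Δ1=4, Δ2=1, Δ3=-4
row 1: diag=6, rhs=33; c'=1/6, d'=11/2
row 2: denom=8−1·1/6=47/6; d'=(-18−1·11/2)/(47/6)=-3
row 3: denom=8−3·18/47=322/47; d'=(-30−3·-3)/(322/47)=-141/46
back: M3=-141/46
back: M2=-3−18/47·-141/46=-42/23
back: M1=11/2−1/6·-42/23=267/46
M: M0=0, M1=267/46, M2=-42/23, M3=-141/46, M4=0
seg 0: a=0, c=M0/2=0, d=(M1−M0)/(6·2)=89/184, b=Δ0−h0·(2M0+M1)/6=-79/23
seg 1: a=-3, c=M1/2=267/92, d=(M2−M1)/(6·1)=-117/92, b=Δ1−h1·(2M1+M2)/6=109/46
seg 2: a=1, c=M2/2=-21/23, d=(M3−M2)/(6·3)=-19/276, b=Δ2−h2·(2M2+M3)/6=401/92
seg 3: a=4, c=M3/2=-141/92, d=(M4−M3)/(6·1)=47/92, b=Δ3−h3·(2M3+M4)/6=-137/46
t_q=9/4 → seg 1, τ=1/4; S=-3+109/46·τ+267/92·τ²+-117/92·τ³=-575/256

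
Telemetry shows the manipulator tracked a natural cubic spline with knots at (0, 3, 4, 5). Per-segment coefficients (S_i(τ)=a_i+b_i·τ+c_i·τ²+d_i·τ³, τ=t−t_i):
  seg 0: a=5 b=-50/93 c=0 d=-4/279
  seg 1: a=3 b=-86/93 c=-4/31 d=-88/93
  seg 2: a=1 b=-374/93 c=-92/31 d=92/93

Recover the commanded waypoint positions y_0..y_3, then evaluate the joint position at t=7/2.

y_0=5 y_1=3 y_2=1 y_3=-5
S(7/2) = 74/31

y_0 = S_0(0) = a_0 = 5
y_1 = S_1(0) = a_1 = 3
y_2 = S_2(0) = a_2 = 1
y_3 = S_2(1) = -5
t_q=7/2 is in segment 1 (τ=1/2); S_1(τ)=74/31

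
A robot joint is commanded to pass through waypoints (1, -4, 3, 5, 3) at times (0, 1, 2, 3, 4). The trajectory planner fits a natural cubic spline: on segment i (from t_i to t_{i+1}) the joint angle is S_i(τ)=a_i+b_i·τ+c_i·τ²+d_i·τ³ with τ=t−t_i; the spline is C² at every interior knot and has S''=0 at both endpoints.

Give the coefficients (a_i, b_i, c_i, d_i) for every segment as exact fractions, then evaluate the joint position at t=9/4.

  seg 0: a=1 b=-17/2 c=0 d=7/2
  seg 1: a=-4 b=2 c=21/2 d=-11/2
  seg 2: a=3 b=13/2 c=-6 d=3/2
  seg 3: a=5 b=-1 c=-3/2 d=1/2
S(9/4) = 547/128

Δ: Δ0=-5, Δ1=7, Δ2=2, Δ3=-2
row 1: diag=4, rhs=72; c'=1/4, d'=18
row 2: denom=4−1·1/4=15/4; d'=(-30−1·18)/(15/4)=-64/5
row 3: denom=4−1·4/15=56/15; d'=(-24−1·-64/5)/(56/15)=-3
back: M3=-3
back: M2=-64/5−4/15·-3=-12
back: M1=18−1/4·-12=21
M: M0=0, M1=21, M2=-12, M3=-3, M4=0
seg 0: a=1, c=M0/2=0, d=(M1−M0)/(6·1)=7/2, b=Δ0−h0·(2M0+M1)/6=-17/2
seg 1: a=-4, c=M1/2=21/2, d=(M2−M1)/(6·1)=-11/2, b=Δ1−h1·(2M1+M2)/6=2
seg 2: a=3, c=M2/2=-6, d=(M3−M2)/(6·1)=3/2, b=Δ2−h2·(2M2+M3)/6=13/2
seg 3: a=5, c=M3/2=-3/2, d=(M4−M3)/(6·1)=1/2, b=Δ3−h3·(2M3+M4)/6=-1
t_q=9/4 → seg 2, τ=1/4; S=3+13/2·τ+-6·τ²+3/2·τ³=547/128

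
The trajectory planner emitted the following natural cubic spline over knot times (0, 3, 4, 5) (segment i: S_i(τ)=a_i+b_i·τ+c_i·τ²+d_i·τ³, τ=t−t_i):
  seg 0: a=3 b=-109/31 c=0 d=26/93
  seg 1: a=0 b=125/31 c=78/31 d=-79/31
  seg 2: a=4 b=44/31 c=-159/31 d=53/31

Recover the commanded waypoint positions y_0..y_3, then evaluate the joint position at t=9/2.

y_0=3 y_1=0 y_2=4 y_3=2
S(9/2) = 903/248

y_0 = S_0(0) = a_0 = 3
y_1 = S_1(0) = a_1 = 0
y_2 = S_2(0) = a_2 = 4
y_3 = S_2(1) = 2
t_q=9/2 is in segment 2 (τ=1/2); S_2(τ)=903/248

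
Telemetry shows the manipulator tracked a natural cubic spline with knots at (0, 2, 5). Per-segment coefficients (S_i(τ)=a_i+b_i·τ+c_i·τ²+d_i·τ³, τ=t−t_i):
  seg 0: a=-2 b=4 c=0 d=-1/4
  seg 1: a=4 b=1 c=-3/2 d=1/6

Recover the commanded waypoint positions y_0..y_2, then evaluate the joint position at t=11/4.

y_0 = S_0(0) = a_0 = -2
y_1 = S_1(0) = a_1 = 4
y_2 = S_1(3) = -2
t_q=11/4 is in segment 1 (τ=3/4); S_1(τ)=509/128

y_0=-2 y_1=4 y_2=-2
S(11/4) = 509/128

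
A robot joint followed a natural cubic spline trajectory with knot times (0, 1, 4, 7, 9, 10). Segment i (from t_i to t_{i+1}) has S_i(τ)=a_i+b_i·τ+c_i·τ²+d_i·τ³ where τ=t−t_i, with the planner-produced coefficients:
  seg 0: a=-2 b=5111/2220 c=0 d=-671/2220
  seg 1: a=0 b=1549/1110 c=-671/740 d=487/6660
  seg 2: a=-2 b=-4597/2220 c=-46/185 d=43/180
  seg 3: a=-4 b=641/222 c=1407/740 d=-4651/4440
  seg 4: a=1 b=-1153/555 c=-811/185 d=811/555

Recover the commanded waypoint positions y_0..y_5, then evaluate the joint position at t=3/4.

y_0=-2 y_1=0 y_2=-2 y_3=-4 y_4=1 y_5=-4
S(3/4) = -18983/47360

y_0 = S_0(0) = a_0 = -2
y_1 = S_1(0) = a_1 = 0
y_2 = S_2(0) = a_2 = -2
y_3 = S_3(0) = a_3 = -4
y_4 = S_4(0) = a_4 = 1
y_5 = S_4(1) = -4
t_q=3/4 is in segment 0 (τ=3/4); S_0(τ)=-18983/47360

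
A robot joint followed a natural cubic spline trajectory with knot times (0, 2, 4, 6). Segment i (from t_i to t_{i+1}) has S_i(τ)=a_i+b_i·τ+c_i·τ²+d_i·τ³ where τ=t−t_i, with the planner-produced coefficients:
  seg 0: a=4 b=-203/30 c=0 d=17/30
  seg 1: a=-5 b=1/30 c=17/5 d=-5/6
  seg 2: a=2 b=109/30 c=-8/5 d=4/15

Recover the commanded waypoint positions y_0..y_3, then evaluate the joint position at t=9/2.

y_0 = S_0(0) = a_0 = 4
y_1 = S_1(0) = a_1 = -5
y_2 = S_2(0) = a_2 = 2
y_3 = S_2(2) = 5
t_q=9/2 is in segment 2 (τ=1/2); S_2(τ)=69/20

y_0=4 y_1=-5 y_2=2 y_3=5
S(9/2) = 69/20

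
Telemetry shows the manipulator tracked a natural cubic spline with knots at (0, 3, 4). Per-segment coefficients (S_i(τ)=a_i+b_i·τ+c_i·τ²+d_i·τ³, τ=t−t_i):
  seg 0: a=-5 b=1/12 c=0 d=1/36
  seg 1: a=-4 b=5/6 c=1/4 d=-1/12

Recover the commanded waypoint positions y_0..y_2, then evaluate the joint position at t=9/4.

y_0 = S_0(0) = a_0 = -5
y_1 = S_1(0) = a_1 = -4
y_2 = S_1(1) = -3
t_q=9/4 is in segment 0 (τ=9/4); S_0(τ)=-1151/256

y_0=-5 y_1=-4 y_2=-3
S(9/4) = -1151/256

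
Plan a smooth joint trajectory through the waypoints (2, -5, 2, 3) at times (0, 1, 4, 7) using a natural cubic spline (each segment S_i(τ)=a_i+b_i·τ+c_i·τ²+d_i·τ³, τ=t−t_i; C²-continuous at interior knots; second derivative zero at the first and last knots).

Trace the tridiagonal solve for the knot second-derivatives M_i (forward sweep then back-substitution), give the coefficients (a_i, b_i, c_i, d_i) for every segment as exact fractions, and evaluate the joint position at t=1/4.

  seg 0: a=2 b=-727/87 c=0 d=118/87
  seg 1: a=-5 b=-373/87 c=118/29 d=-18/29
  seg 2: a=2 b=293/87 c=-44/29 d=44/261
S(1/4) = -63/928

Δ: Δ0=-7, Δ1=7/3, Δ2=1/3
row 1: diag=8, rhs=56; c'=3/8, d'=7
row 2: denom=12−3·3/8=87/8; d'=(-12−3·7)/(87/8)=-88/29
back: M2=-88/29
back: M1=7−3/8·-88/29=236/29
M: M0=0, M1=236/29, M2=-88/29, M3=0
seg 0: a=2, c=M0/2=0, d=(M1−M0)/(6·1)=118/87, b=Δ0−h0·(2M0+M1)/6=-727/87
seg 1: a=-5, c=M1/2=118/29, d=(M2−M1)/(6·3)=-18/29, b=Δ1−h1·(2M1+M2)/6=-373/87
seg 2: a=2, c=M2/2=-44/29, d=(M3−M2)/(6·3)=44/261, b=Δ2−h2·(2M2+M3)/6=293/87
t_q=1/4 → seg 0, τ=1/4; S=2+-727/87·τ+0·τ²+118/87·τ³=-63/928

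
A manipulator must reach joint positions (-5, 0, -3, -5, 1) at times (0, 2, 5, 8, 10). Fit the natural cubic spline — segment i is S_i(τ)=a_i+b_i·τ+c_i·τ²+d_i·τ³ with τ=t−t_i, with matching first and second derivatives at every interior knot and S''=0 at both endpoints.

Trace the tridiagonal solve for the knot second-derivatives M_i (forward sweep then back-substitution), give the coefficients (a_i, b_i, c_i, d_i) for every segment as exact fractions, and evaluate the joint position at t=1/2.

  seg 0: a=-5 b=193/60 c=0 d=-43/240
  seg 1: a=0 b=16/15 c=-43/40 d=139/1080
  seg 2: a=-3 b=-229/120 c=1/12 d=119/1080
  seg 3: a=-5 b=47/30 c=43/40 d=-43/240
S(1/2) = -437/128

Δ: Δ0=5/2, Δ1=-1, Δ2=-2/3, Δ3=3
row 1: diag=10, rhs=-21; c'=3/10, d'=-21/10
row 2: denom=12−3·3/10=111/10; d'=(2−3·-21/10)/(111/10)=83/111
row 3: denom=10−3·10/37=340/37; d'=(22−3·83/111)/(340/37)=43/20
back: M3=43/20
back: M2=83/111−10/37·43/20=1/6
back: M1=-21/10−3/10·1/6=-43/20
M: M0=0, M1=-43/20, M2=1/6, M3=43/20, M4=0
seg 0: a=-5, c=M0/2=0, d=(M1−M0)/(6·2)=-43/240, b=Δ0−h0·(2M0+M1)/6=193/60
seg 1: a=0, c=M1/2=-43/40, d=(M2−M1)/(6·3)=139/1080, b=Δ1−h1·(2M1+M2)/6=16/15
seg 2: a=-3, c=M2/2=1/12, d=(M3−M2)/(6·3)=119/1080, b=Δ2−h2·(2M2+M3)/6=-229/120
seg 3: a=-5, c=M3/2=43/40, d=(M4−M3)/(6·2)=-43/240, b=Δ3−h3·(2M3+M4)/6=47/30
t_q=1/2 → seg 0, τ=1/2; S=-5+193/60·τ+0·τ²+-43/240·τ³=-437/128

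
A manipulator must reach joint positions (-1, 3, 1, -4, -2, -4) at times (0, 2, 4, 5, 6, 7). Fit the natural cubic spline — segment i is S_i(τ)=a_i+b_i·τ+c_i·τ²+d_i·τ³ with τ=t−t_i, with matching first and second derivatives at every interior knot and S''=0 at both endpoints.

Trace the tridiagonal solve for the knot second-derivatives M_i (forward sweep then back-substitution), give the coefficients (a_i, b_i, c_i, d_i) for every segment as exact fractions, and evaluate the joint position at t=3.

  seg 0: a=-1 b=351/157 c=0 d=-37/628
  seg 1: a=3 b=240/157 c=-111/314 d=-143/314
  seg 2: a=1 b=-840/157 c=-969/314 d=1079/314
  seg 3: a=-4 b=-381/314 c=1134/157 d=-1259/314
  seg 4: a=-2 b=189/157 c=-1509/314 d=503/314
S(3) = 584/157

Δ: Δ0=2, Δ1=-1, Δ2=-5, Δ3=2, Δ4=-2
row 1: diag=8, rhs=-18; c'=1/4, d'=-9/4
row 2: denom=6−2·1/4=11/2; d'=(-24−2·-9/4)/(11/2)=-39/11
row 3: denom=4−1·2/11=42/11; d'=(42−1·-39/11)/(42/11)=167/14
row 4: denom=4−1·11/42=157/42; d'=(-24−1·167/14)/(157/42)=-1509/157
back: M4=-1509/157
back: M3=167/14−11/42·-1509/157=2268/157
back: M2=-39/11−2/11·2268/157=-969/157
back: M1=-9/4−1/4·-969/157=-111/157
M: M0=0, M1=-111/157, M2=-969/157, M3=2268/157, M4=-1509/157, M5=0
seg 0: a=-1, c=M0/2=0, d=(M1−M0)/(6·2)=-37/628, b=Δ0−h0·(2M0+M1)/6=351/157
seg 1: a=3, c=M1/2=-111/314, d=(M2−M1)/(6·2)=-143/314, b=Δ1−h1·(2M1+M2)/6=240/157
seg 2: a=1, c=M2/2=-969/314, d=(M3−M2)/(6·1)=1079/314, b=Δ2−h2·(2M2+M3)/6=-840/157
seg 3: a=-4, c=M3/2=1134/157, d=(M4−M3)/(6·1)=-1259/314, b=Δ3−h3·(2M3+M4)/6=-381/314
seg 4: a=-2, c=M4/2=-1509/314, d=(M5−M4)/(6·1)=503/314, b=Δ4−h4·(2M4+M5)/6=189/157
t_q=3 → seg 1, τ=1; S=3+240/157·τ+-111/314·τ²+-143/314·τ³=584/157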